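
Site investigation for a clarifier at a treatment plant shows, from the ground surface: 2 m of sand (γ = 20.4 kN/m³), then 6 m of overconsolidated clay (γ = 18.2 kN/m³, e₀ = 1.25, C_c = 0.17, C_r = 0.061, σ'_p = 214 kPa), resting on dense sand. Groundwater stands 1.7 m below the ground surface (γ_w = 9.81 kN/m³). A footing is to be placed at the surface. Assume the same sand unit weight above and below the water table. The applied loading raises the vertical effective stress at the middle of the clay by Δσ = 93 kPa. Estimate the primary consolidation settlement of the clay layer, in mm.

Mid-depth of clay below the ground surface: z = 2 + 6/2 = 5 m.
Total vertical stress at mid-clay: σ_v = 20.4×2 + 18.2×3 = 95.4 kPa.
Pore pressure: u = 9.81×(5 − 1.7) = 32.373 kPa.
Initial effective stress: σ'_0 = σ_v − u = 95.4 − 32.373 = 63.027 kPa.
Final effective stress: σ'_f = 63.027 + 93 = 156.03 kPa.
σ'_f = 156.03 ≤ σ'_p = 214 kPa, so the clay remains overconsolidated and only the recompression index applies:
S_c = C_r·H/(1+e₀)·log₁₀(σ'_f/σ'_0) = 0.061×6/2.25×log₁₀(156.03/63.027)
    = 0.16267 × 0.39368 = 0.06404 m

S_c ≈ 64 mm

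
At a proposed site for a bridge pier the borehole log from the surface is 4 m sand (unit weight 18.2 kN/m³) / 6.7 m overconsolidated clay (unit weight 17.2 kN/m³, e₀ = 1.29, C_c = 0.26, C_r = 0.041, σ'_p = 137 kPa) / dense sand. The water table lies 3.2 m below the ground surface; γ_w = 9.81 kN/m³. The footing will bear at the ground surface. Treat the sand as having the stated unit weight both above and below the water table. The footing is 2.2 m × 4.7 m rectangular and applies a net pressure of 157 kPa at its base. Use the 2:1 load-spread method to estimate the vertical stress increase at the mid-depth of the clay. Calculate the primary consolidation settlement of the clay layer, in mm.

Mid-depth of clay below the ground surface: z = 4 + 6.7/2 = 7.35 m.
Total vertical stress at mid-clay: σ_v = 18.2×4 + 17.2×3.35 = 130.42 kPa.
Pore pressure: u = 9.81×(7.35 − 3.2) = 40.712 kPa.
Initial effective stress: σ'_0 = σ_v − u = 130.42 − 40.712 = 89.708 kPa.
Stress increase at mid-clay by the 2:1 spreading method:
Δσ = qBL/((B+z)(L+z)) = 157×2.2×4.7/((2.2+7.35)(4.7+7.35)) = 14.107 kPa
Final effective stress: σ'_f = 89.708 + 14.107 = 103.81 kPa.
σ'_f = 103.81 ≤ σ'_p = 137 kPa, so the clay remains overconsolidated and only the recompression index applies:
S_c = C_r·H/(1+e₀)·log₁₀(σ'_f/σ'_0) = 0.041×6.7/2.29×log₁₀(103.81/89.708)
    = 0.11996 × 0.063408 = 0.007606 m

S_c ≈ 7.61 mm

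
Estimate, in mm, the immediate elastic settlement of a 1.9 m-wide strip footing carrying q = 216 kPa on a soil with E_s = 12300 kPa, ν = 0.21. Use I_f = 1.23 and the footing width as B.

S_e ≈ 39.2 mm

Immediate (elastic) settlement: S_e = q·B·(1−ν²)/E_s · I_f.
S_e = 216 × 1.9 × (1 − 0.21²) / 12300 × 1.23
    = 216 × 1.9 × 0.9559 / 12300 × 1.23
    = 0.03923 m = 39.23 mm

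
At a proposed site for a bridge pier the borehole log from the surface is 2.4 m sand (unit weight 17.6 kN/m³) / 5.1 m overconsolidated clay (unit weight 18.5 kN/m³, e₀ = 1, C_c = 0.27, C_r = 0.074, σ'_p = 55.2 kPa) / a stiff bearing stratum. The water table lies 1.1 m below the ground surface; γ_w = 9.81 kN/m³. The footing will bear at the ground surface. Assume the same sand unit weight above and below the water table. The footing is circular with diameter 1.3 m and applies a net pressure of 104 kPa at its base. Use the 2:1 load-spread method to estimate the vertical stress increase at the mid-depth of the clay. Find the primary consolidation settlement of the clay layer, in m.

Mid-depth of clay below the ground surface: z = 2.4 + 5.1/2 = 4.95 m.
Total vertical stress at mid-clay: σ_v = 17.6×2.4 + 18.5×2.55 = 89.415 kPa.
Pore pressure: u = 9.81×(4.95 − 1.1) = 37.769 kPa.
Initial effective stress: σ'_0 = σ_v − u = 89.415 − 37.769 = 51.646 kPa.
Stress increase at mid-clay by the 2:1 spreading method:
Δσ ≈ qD²/(D+z)² = 104×1.3²/(1.3+4.95)² = 4.4995 kPa
Final effective stress: σ'_f = 51.646 + 4.4995 = 56.145 kPa.
σ'_f = 56.145 > σ'_p = 55.2 kPa, so the stress path crosses the preconsolidation pressure — recompression up to σ'_p, then virgin compression beyond:
S_c = H/(1+e₀)·[C_r·log₁₀(σ'_p/σ'_0) + C_c·log₁₀(σ'_f/σ'_p)]
    = 5.1/2 × [0.074×log₁₀(55.2/51.646) + 0.27×log₁₀(56.145/55.2)]
    = 2.55 × [0.0021388 + 0.0019904] = 0.01053 m

S_c ≈ 0.0105 m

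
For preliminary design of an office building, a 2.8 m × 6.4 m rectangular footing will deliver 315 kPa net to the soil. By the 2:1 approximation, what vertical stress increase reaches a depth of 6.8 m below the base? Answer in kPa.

Δσ_z ≈ 44.5 kPa

By the 2:1 method the load spreads at 1 horizontal : 2 vertical, so at depth z the loaded area has grown by z in each plan dimension:
Δσ = qBL/((B+z)(L+z)) = 315×2.8×6.4/((2.8+6.8)(6.4+6.8)) = 44.545 kPa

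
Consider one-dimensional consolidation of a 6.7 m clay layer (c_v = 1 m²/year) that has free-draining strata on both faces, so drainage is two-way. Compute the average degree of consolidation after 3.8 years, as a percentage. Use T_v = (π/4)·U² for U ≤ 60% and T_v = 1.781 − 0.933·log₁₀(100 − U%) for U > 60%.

Drainage path length: H_d = H/2 = 3.35 m (double drainage).
T_v = c_v·t/H_d² = 1×3.8/3.35² = 0.33861.
T_v = 0.33861 corresponds to the U > 60% branch:
U = 1 − 10^((1.781 − T_v)/0.933)/100 = 0.6485

U ≈ 64.8 %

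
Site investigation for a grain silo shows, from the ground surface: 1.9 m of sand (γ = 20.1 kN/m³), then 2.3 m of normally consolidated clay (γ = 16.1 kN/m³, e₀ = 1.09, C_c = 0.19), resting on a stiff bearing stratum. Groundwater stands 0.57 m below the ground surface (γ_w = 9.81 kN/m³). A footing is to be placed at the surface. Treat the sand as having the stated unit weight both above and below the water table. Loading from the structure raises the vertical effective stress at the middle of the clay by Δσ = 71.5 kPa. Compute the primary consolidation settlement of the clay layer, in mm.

S_c ≈ 106 mm

Mid-depth of clay below the ground surface: z = 1.9 + 2.3/2 = 3.05 m.
Total vertical stress at mid-clay: σ_v = 20.1×1.9 + 16.1×1.15 = 56.705 kPa.
Pore pressure: u = 9.81×(3.05 − 0.57) = 24.329 kPa.
Initial effective stress: σ'_0 = σ_v − u = 56.705 − 24.329 = 32.376 kPa.
Final effective stress: σ'_f = σ'_0 + Δσ = 32.376 + 71.5 = 103.88 kPa.
Normally consolidated clay, so the full stress increment lies on the virgin compression line:
S_c = C_c·H/(1+e₀)·log₁₀(σ'_f/σ'_0) = 0.19×2.3/(1+1.09)×log₁₀(103.88/32.376)
    = 0.20909 × 0.50631 = 0.1059 m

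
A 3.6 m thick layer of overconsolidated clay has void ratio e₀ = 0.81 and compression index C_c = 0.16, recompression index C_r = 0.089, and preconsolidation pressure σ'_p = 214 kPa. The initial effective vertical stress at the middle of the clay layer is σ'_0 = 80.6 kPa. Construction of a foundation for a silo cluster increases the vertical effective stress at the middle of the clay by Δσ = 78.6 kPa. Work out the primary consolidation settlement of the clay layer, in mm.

S_c ≈ 52.3 mm

Final effective stress: σ'_f = 80.6 + 78.6 = 159.2 kPa.
σ'_f = 159.2 ≤ σ'_p = 214 kPa, so the clay remains overconsolidated and only the recompression index applies:
S_c = C_r·H/(1+e₀)·log₁₀(σ'_f/σ'_0) = 0.089×3.6/1.81×log₁₀(159.2/80.6)
    = 0.17702 × 0.29561 = 0.05233 m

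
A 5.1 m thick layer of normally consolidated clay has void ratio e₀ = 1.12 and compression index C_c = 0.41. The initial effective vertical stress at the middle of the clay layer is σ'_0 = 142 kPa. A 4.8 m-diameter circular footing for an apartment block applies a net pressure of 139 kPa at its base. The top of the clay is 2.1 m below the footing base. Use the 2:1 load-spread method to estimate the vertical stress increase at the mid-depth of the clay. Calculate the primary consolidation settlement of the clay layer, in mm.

Mid-depth of clay below the footing base: z = 2.1 + 5.1/2 = 4.65 m.
Stress increase at mid-clay by the 2:1 spreading method:
Δσ ≈ qD²/(D+z)² = 139×4.8²/(4.8+4.65)² = 35.862 kPa
Final effective stress: σ'_f = σ'_0 + Δσ = 142 + 35.862 = 177.86 kPa.
Normally consolidated clay, so the full stress increment lies on the virgin compression line:
S_c = C_c·H/(1+e₀)·log₁₀(σ'_f/σ'_0) = 0.41×5.1/(1+1.12)×log₁₀(177.86/142)
    = 0.98632 × 0.09779 = 0.09645 m

S_c ≈ 96.5 mm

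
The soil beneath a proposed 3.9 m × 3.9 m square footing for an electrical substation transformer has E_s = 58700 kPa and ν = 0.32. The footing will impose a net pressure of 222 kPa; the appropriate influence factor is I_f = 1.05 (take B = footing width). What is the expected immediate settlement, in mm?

Immediate (elastic) settlement: S_e = q·B·(1−ν²)/E_s · I_f.
S_e = 222 × 3.9 × (1 − 0.32²) / 58700 × 1.05
    = 222 × 3.9 × 0.8976 / 58700 × 1.05
    = 0.0139 m = 13.9 mm

S_e ≈ 13.9 mm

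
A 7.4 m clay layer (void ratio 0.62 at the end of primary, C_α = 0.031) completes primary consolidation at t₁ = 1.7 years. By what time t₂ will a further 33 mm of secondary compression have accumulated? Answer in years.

t₂ ≈ 2.91 years

S_s = C_α·H/(1+e_p)·log₁₀(t₂/t₁) ⇒ log₁₀(t₂/t₁) = S_s·(1+e_p)/(C_α·H).
log₁₀(t₂/t₁) = 0.033 × (1+0.62) / (0.031×7.4) = 0.233
t₂ = t₁ × 10^0.233 = 1.7 × 1.71 = 2.907 years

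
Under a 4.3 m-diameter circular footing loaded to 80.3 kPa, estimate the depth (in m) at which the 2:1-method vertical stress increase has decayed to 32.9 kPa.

2:1 spreading — at depth z the loaded area has grown by z in each plan dimension:
qD²/(D+z)² = Δσ_z ⇒ z = D(√(q/Δσ_z) − 1) = 4.3×(√(80.3/32.9) − 1) = 2.418 m

z ≈ 2.42 m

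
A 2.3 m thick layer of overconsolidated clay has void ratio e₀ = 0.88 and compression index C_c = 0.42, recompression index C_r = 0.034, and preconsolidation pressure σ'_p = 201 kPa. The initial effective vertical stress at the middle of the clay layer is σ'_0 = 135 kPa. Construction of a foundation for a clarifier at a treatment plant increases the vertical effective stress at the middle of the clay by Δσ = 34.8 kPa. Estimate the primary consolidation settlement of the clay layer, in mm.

S_c ≈ 4.14 mm

Final effective stress: σ'_f = 135 + 34.8 = 169.8 kPa.
σ'_f = 169.8 ≤ σ'_p = 201 kPa, so the clay remains overconsolidated and only the recompression index applies:
S_c = C_r·H/(1+e₀)·log₁₀(σ'_f/σ'_0) = 0.034×2.3/1.88×log₁₀(169.8/135)
    = 0.041596 × 0.099604 = 0.004143 m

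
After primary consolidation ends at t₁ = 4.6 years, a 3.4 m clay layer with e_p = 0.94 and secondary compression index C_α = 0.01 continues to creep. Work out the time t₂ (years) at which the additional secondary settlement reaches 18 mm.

t₂ ≈ 49 years

S_s = C_α·H/(1+e_p)·log₁₀(t₂/t₁) ⇒ log₁₀(t₂/t₁) = S_s·(1+e_p)/(C_α·H).
log₁₀(t₂/t₁) = 0.018 × (1+0.94) / (0.01×3.4) = 1.027
t₂ = t₁ × 10^1.027 = 4.6 × 10.64 = 48.96 years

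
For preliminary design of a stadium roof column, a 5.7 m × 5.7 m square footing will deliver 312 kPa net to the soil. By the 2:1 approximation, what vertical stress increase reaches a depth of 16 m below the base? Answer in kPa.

Δσ_z ≈ 21.5 kPa

By the 2:1 method the load spreads at 1 horizontal : 2 vertical, so at depth z the loaded area has grown by z in each plan dimension:
Δσ = qBL/((B+z)(L+z)) = 312×5.7×5.7/((5.7+16)(5.7+16)) = 21.527 kPa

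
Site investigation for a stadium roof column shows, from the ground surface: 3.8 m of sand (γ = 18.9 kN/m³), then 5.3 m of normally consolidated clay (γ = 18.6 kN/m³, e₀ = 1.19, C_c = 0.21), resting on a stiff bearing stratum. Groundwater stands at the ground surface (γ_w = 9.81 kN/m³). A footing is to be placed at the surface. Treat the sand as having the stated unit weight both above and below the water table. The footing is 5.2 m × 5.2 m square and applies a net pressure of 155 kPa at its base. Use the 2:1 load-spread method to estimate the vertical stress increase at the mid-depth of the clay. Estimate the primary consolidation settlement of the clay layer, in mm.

S_c ≈ 94.4 mm

Mid-depth of clay below the ground surface: z = 3.8 + 5.3/2 = 6.45 m.
Total vertical stress at mid-clay: σ_v = 18.9×3.8 + 18.6×2.65 = 121.11 kPa.
Pore pressure: u = 9.81×(6.45 − 0) = 63.275 kPa.
Initial effective stress: σ'_0 = σ_v − u = 121.11 − 63.275 = 57.835 kPa.
Stress increase at mid-clay by the 2:1 spreading method:
Δσ = qBL/((B+z)(L+z)) = 155×5.2×5.2/((5.2+6.45)(5.2+6.45)) = 30.881 kPa
Final effective stress: σ'_f = σ'_0 + Δσ = 57.835 + 30.881 = 88.716 kPa.
Normally consolidated clay, so the full stress increment lies on the virgin compression line:
S_c = C_c·H/(1+e₀)·log₁₀(σ'_f/σ'_0) = 0.21×5.3/(1+1.19)×log₁₀(88.716/57.835)
    = 0.50822 × 0.18581 = 0.09443 m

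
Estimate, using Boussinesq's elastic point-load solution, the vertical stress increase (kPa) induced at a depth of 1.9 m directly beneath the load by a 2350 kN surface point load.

Boussinesq vertical stress below a point load on an elastic half-space:
Δσ_z = 3P/(2πz²) · [1 + (r/z)²]^(−5/2)
r/z = 0/1.9 = 0; [1+(r/z)²]^(−5/2) = 1.
Δσ_z = 3×2350/(2π×1.9²) × 1 = 310.82 × 1 = 310.8 kPa

Δσ_z ≈ 311 kPa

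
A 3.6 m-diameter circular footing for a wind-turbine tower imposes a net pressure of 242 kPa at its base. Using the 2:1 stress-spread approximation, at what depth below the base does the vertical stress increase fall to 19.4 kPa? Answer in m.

z ≈ 9.11 m

2:1 spreading — at depth z the loaded area has grown by z in each plan dimension:
qD²/(D+z)² = Δσ_z ⇒ z = D(√(q/Δσ_z) − 1) = 3.6×(√(242/19.4) − 1) = 9.115 m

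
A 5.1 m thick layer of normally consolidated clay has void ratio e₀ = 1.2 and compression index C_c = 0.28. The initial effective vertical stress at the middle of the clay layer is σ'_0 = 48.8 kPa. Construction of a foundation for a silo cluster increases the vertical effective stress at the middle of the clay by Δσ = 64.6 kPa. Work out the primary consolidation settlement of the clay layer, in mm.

S_c ≈ 238 mm

Final effective stress: σ'_f = σ'_0 + Δσ = 48.8 + 64.6 = 113.4 kPa.
Normally consolidated clay, so the full stress increment lies on the virgin compression line:
S_c = C_c·H/(1+e₀)·log₁₀(σ'_f/σ'_0) = 0.28×5.1/(1+1.2)×log₁₀(113.4/48.8)
    = 0.64909 × 0.36619 = 0.2377 m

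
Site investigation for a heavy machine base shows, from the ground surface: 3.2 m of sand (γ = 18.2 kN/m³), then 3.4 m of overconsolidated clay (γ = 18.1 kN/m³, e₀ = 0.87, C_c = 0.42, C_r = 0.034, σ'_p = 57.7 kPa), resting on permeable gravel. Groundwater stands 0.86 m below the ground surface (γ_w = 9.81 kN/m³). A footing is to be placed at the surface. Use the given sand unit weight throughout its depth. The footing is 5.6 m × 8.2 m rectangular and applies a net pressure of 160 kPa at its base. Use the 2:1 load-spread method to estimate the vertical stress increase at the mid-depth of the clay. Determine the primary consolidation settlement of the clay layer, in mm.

Mid-depth of clay below the ground surface: z = 3.2 + 3.4/2 = 4.9 m.
Total vertical stress at mid-clay: σ_v = 18.2×3.2 + 18.1×1.7 = 89.01 kPa.
Pore pressure: u = 9.81×(4.9 − 0.86) = 39.632 kPa.
Initial effective stress: σ'_0 = σ_v − u = 89.01 − 39.632 = 49.378 kPa.
Stress increase at mid-clay by the 2:1 spreading method:
Δσ = qBL/((B+z)(L+z)) = 160×5.6×8.2/((5.6+4.9)(8.2+4.9)) = 53.415 kPa
Final effective stress: σ'_f = 49.378 + 53.415 = 102.79 kPa.
σ'_f = 102.79 > σ'_p = 57.7 kPa, so the stress path crosses the preconsolidation pressure — recompression up to σ'_p, then virgin compression beyond:
S_c = H/(1+e₀)·[C_r·log₁₀(σ'_p/σ'_0) + C_c·log₁₀(σ'_f/σ'_p)]
    = 3.4/1.87 × [0.034×log₁₀(57.7/49.378) + 0.42×log₁₀(102.79/57.7)]
    = 1.8182 × [0.0022998 + 0.10533] = 0.1957 m

S_c ≈ 196 mm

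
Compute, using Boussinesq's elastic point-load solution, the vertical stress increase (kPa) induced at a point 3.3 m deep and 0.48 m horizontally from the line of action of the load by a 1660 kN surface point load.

Boussinesq vertical stress below a point load on an elastic half-space:
Δσ_z = 3P/(2πz²) · [1 + (r/z)²]^(−5/2)
r/z = 0.48/3.3 = 0.14545; [1+(r/z)²]^(−5/2) = 0.94901.
Δσ_z = 3×1660/(2π×3.3²) × 0.94901 = 72.782 × 0.94901 = 69.07 kPa

Δσ_z ≈ 69.1 kPa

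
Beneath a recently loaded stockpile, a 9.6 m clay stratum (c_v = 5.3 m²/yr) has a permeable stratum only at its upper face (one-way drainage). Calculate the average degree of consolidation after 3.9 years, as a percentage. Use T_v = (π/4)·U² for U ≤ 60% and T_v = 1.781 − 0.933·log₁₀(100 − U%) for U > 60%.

U ≈ 53.4 %

Drainage path length: H_d = H = 9.6 m (single drainage).
T_v = c_v·t/H_d² = 5.3×3.9/9.6² = 0.22428.
T_v = 0.22428 corresponds to the U ≤ 60% branch:
U = √(4T_v/π) = 0.5344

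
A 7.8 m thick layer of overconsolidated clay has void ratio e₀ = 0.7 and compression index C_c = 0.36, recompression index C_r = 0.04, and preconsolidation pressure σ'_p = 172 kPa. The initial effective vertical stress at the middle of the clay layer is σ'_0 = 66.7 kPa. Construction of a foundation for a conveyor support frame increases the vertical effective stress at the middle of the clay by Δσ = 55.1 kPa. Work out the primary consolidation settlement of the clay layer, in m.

Final effective stress: σ'_f = 66.7 + 55.1 = 121.8 kPa.
σ'_f = 121.8 ≤ σ'_p = 172 kPa, so the clay remains overconsolidated and only the recompression index applies:
S_c = C_r·H/(1+e₀)·log₁₀(σ'_f/σ'_0) = 0.04×7.8/1.7×log₁₀(121.8/66.7)
    = 0.18353 × 0.26152 = 0.048 m

S_c ≈ 0.048 m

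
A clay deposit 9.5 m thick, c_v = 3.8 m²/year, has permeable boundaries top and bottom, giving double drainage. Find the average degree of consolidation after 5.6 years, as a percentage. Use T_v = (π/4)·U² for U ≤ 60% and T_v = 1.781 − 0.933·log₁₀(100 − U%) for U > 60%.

Drainage path length: H_d = H/2 = 4.75 m (double drainage).
T_v = c_v·t/H_d² = 3.8×5.6/4.75² = 0.94316.
T_v = 0.94316 corresponds to the U > 60% branch:
U = 1 − 10^((1.781 − T_v)/0.933)/100 = 0.9209

U ≈ 92.1 %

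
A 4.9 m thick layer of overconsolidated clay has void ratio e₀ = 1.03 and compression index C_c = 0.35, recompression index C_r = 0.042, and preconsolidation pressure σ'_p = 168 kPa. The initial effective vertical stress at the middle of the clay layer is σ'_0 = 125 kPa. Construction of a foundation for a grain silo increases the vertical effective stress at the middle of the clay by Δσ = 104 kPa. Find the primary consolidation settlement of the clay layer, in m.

S_c ≈ 0.127 m

Final effective stress: σ'_f = 125 + 104 = 229 kPa.
σ'_f = 229 > σ'_p = 168 kPa, so the stress path crosses the preconsolidation pressure — recompression up to σ'_p, then virgin compression beyond:
S_c = H/(1+e₀)·[C_r·log₁₀(σ'_p/σ'_0) + C_c·log₁₀(σ'_f/σ'_p)]
    = 4.9/2.03 × [0.042×log₁₀(168/125) + 0.35×log₁₀(229/168)]
    = 2.4138 × [0.0053928 + 0.047084] = 0.1267 m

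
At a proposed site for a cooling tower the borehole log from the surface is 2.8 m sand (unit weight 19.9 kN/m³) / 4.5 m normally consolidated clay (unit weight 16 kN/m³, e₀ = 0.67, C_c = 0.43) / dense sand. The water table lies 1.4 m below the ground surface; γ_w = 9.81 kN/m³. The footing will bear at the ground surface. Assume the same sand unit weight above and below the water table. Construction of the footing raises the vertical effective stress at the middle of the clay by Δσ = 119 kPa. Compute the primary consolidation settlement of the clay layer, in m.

S_c ≈ 0.574 m

Mid-depth of clay below the ground surface: z = 2.8 + 4.5/2 = 5.05 m.
Total vertical stress at mid-clay: σ_v = 19.9×2.8 + 16×2.25 = 91.72 kPa.
Pore pressure: u = 9.81×(5.05 − 1.4) = 35.806 kPa.
Initial effective stress: σ'_0 = σ_v − u = 91.72 − 35.806 = 55.914 kPa.
Final effective stress: σ'_f = σ'_0 + Δσ = 55.914 + 119 = 174.91 kPa.
Normally consolidated clay, so the full stress increment lies on the virgin compression line:
S_c = C_c·H/(1+e₀)·log₁₀(σ'_f/σ'_0) = 0.43×4.5/(1+0.67)×log₁₀(174.91/55.914)
    = 1.1587 × 0.49529 = 0.5739 m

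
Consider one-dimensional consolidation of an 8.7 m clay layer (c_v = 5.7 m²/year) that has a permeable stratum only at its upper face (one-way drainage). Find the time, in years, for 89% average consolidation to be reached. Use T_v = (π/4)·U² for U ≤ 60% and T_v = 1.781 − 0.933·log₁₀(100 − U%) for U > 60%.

t ≈ 10.7 years

Drainage path length: H_d = H = 8.7 m (single drainage).
U > 60%: T_v = 1.781 − 0.933·log₁₀(100 − 89) = 0.80938.
t = T_v·H_d²/c_v = 0.80938×8.7²/5.7 = 10.75 years.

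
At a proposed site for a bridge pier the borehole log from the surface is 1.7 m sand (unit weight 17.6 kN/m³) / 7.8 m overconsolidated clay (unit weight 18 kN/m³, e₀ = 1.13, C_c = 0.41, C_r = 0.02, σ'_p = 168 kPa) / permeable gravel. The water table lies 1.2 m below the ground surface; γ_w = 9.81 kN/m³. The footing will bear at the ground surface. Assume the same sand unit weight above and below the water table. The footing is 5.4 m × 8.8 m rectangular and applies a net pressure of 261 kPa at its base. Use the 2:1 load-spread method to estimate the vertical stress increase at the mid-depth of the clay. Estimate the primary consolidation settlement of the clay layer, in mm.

S_c ≈ 27.5 mm

Mid-depth of clay below the ground surface: z = 1.7 + 7.8/2 = 5.6 m.
Total vertical stress at mid-clay: σ_v = 17.6×1.7 + 18×3.9 = 100.12 kPa.
Pore pressure: u = 9.81×(5.6 − 1.2) = 43.164 kPa.
Initial effective stress: σ'_0 = σ_v − u = 100.12 − 43.164 = 56.956 kPa.
Stress increase at mid-clay by the 2:1 spreading method:
Δσ = qBL/((B+z)(L+z)) = 261×5.4×8.8/((5.4+5.6)(8.8+5.6)) = 78.3 kPa
Final effective stress: σ'_f = 56.956 + 78.3 = 135.26 kPa.
σ'_f = 135.26 ≤ σ'_p = 168 kPa, so the clay remains overconsolidated and only the recompression index applies:
S_c = C_r·H/(1+e₀)·log₁₀(σ'_f/σ'_0) = 0.02×7.8/2.13×log₁₀(135.26/56.956)
    = 0.07324 × 0.37563 = 0.02751 m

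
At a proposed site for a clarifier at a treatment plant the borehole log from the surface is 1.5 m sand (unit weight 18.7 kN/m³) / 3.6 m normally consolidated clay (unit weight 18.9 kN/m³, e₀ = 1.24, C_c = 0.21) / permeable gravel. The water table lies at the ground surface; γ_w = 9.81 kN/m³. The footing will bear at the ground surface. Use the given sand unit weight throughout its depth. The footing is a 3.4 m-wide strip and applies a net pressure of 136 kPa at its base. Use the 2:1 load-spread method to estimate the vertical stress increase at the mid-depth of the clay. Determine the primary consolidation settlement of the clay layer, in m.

Mid-depth of clay below the ground surface: z = 1.5 + 3.6/2 = 3.3 m.
Total vertical stress at mid-clay: σ_v = 18.7×1.5 + 18.9×1.8 = 62.07 kPa.
Pore pressure: u = 9.81×(3.3 − 0) = 32.373 kPa.
Initial effective stress: σ'_0 = σ_v − u = 62.07 − 32.373 = 29.697 kPa.
Stress increase at mid-clay by the 2:1 spreading method:
Δσ = qB/(B+z) = 136×3.4/(3.4+3.3) = 69.015 kPa
Final effective stress: σ'_f = σ'_0 + Δσ = 29.697 + 69.015 = 98.712 kPa.
Normally consolidated clay, so the full stress increment lies on the virgin compression line:
S_c = C_c·H/(1+e₀)·log₁₀(σ'_f/σ'_0) = 0.21×3.6/(1+1.24)×log₁₀(98.712/29.697)
    = 0.3375 × 0.52166 = 0.1761 m

S_c ≈ 0.176 m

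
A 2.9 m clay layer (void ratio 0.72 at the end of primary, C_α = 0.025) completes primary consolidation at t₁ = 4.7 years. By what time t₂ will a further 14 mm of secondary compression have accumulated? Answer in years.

t₂ ≈ 10.1 years

S_s = C_α·H/(1+e_p)·log₁₀(t₂/t₁) ⇒ log₁₀(t₂/t₁) = S_s·(1+e_p)/(C_α·H).
log₁₀(t₂/t₁) = 0.014 × (1+0.72) / (0.025×2.9) = 0.3321
t₂ = t₁ × 10^0.3321 = 4.7 × 2.149 = 10.1 years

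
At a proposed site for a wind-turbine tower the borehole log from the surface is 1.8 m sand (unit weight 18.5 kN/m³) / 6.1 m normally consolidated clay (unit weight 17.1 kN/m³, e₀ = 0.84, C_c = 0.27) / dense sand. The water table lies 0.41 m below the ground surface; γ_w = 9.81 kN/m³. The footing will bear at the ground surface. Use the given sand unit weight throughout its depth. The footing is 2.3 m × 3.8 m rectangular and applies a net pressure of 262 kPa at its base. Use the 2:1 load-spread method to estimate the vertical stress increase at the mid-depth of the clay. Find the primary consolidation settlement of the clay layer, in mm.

S_c ≈ 246 mm

Mid-depth of clay below the ground surface: z = 1.8 + 6.1/2 = 4.85 m.
Total vertical stress at mid-clay: σ_v = 18.5×1.8 + 17.1×3.05 = 85.455 kPa.
Pore pressure: u = 9.81×(4.85 − 0.41) = 43.556 kPa.
Initial effective stress: σ'_0 = σ_v − u = 85.455 − 43.556 = 41.899 kPa.
Stress increase at mid-clay by the 2:1 spreading method:
Δσ = qBL/((B+z)(L+z)) = 262×2.3×3.8/((2.3+4.85)(3.8+4.85)) = 37.025 kPa
Final effective stress: σ'_f = σ'_0 + Δσ = 41.899 + 37.025 = 78.924 kPa.
Normally consolidated clay, so the full stress increment lies on the virgin compression line:
S_c = C_c·H/(1+e₀)·log₁₀(σ'_f/σ'_0) = 0.27×6.1/(1+0.84)×log₁₀(78.924/41.899)
    = 0.89511 × 0.27501 = 0.2462 m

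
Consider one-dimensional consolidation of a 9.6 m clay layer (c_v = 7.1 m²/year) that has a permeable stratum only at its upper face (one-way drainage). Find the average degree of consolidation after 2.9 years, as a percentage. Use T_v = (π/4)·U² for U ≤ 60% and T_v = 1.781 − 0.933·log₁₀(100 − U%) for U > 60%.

U ≈ 53.3 %

Drainage path length: H_d = H = 9.6 m (single drainage).
T_v = c_v·t/H_d² = 7.1×2.9/9.6² = 0.22342.
T_v = 0.22342 corresponds to the U ≤ 60% branch:
U = √(4T_v/π) = 0.5334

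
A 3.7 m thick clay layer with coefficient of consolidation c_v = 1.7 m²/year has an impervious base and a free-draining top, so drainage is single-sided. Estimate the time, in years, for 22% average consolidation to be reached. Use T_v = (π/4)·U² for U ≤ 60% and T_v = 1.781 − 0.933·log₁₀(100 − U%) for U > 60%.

t ≈ 0.306 years

Drainage path length: H_d = H = 3.7 m (single drainage).
U ≤ 60%: T_v = (π/4)·U² = (π/4)×0.22² = 0.038013.
t = T_v·H_d²/c_v = 0.038013×3.7²/1.7 = 0.3061 years.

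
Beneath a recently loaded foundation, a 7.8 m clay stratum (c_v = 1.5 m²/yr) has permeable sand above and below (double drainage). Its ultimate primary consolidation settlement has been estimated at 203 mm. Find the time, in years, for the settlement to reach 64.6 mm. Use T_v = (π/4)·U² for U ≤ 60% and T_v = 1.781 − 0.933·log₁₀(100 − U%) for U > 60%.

t ≈ 0.806 years

Drainage path length: H_d = H/2 = 3.9 m (double drainage).
U = S(t)/S_ult = 64.6/203 = 0.3182.
U ≤ 60%: T_v = (π/4)·U² = (π/4)×0.31823² = 0.079536.
t = T_v·H_d²/c_v = 0.079536×3.9²/1.5 = 0.8065 years.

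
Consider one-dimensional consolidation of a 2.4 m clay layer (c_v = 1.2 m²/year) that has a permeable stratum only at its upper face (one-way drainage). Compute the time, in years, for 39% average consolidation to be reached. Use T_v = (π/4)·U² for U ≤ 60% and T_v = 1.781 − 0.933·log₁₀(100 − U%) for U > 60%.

t ≈ 0.573 years

Drainage path length: H_d = H = 2.4 m (single drainage).
U ≤ 60%: T_v = (π/4)·U² = (π/4)×0.39² = 0.11946.
t = T_v·H_d²/c_v = 0.11946×2.4²/1.2 = 0.5734 years.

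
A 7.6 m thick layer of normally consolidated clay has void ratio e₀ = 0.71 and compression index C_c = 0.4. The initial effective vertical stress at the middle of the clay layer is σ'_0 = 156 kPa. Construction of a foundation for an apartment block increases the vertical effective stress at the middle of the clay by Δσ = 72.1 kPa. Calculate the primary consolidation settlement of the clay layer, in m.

Final effective stress: σ'_f = σ'_0 + Δσ = 156 + 72.1 = 228.1 kPa.
Normally consolidated clay, so the full stress increment lies on the virgin compression line:
S_c = C_c·H/(1+e₀)·log₁₀(σ'_f/σ'_0) = 0.4×7.6/(1+0.71)×log₁₀(228.1/156)
    = 1.7778 × 0.165 = 0.2933 m

S_c ≈ 0.293 m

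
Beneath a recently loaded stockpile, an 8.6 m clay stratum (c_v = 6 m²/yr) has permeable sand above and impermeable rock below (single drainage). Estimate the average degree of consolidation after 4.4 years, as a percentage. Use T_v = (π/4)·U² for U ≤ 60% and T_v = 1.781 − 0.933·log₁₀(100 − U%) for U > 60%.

Drainage path length: H_d = H = 8.6 m (single drainage).
T_v = c_v·t/H_d² = 6×4.4/8.6² = 0.35695.
T_v = 0.35695 corresponds to the U > 60% branch:
U = 1 − 10^((1.781 − T_v)/0.933)/100 = 0.664

U ≈ 66.4 %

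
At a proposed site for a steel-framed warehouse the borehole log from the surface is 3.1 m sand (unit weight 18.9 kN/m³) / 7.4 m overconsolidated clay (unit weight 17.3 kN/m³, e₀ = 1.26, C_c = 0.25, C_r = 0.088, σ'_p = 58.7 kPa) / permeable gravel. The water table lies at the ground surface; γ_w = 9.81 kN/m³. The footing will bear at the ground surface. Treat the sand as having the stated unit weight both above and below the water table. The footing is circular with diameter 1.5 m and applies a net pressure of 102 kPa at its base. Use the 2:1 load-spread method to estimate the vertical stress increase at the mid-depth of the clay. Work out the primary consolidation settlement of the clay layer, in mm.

Mid-depth of clay below the ground surface: z = 3.1 + 7.4/2 = 6.8 m.
Total vertical stress at mid-clay: σ_v = 18.9×3.1 + 17.3×3.7 = 122.6 kPa.
Pore pressure: u = 9.81×(6.8 − 0) = 66.708 kPa.
Initial effective stress: σ'_0 = σ_v − u = 122.6 − 66.708 = 55.892 kPa.
Stress increase at mid-clay by the 2:1 spreading method:
Δσ ≈ qD²/(D+z)² = 102×1.5²/(1.5+6.8)² = 3.3314 kPa
Final effective stress: σ'_f = 55.892 + 3.3314 = 59.223 kPa.
σ'_f = 59.223 > σ'_p = 58.7 kPa, so the stress path crosses the preconsolidation pressure — recompression up to σ'_p, then virgin compression beyond:
S_c = H/(1+e₀)·[C_r·log₁₀(σ'_p/σ'_0) + C_c·log₁₀(σ'_f/σ'_p)]
    = 7.4/2.26 × [0.088×log₁₀(58.7/55.892) + 0.25×log₁₀(59.223/58.7)]
    = 3.2743 × [0.0018734 + 0.00096308] = 0.009287 m

S_c ≈ 9.29 mm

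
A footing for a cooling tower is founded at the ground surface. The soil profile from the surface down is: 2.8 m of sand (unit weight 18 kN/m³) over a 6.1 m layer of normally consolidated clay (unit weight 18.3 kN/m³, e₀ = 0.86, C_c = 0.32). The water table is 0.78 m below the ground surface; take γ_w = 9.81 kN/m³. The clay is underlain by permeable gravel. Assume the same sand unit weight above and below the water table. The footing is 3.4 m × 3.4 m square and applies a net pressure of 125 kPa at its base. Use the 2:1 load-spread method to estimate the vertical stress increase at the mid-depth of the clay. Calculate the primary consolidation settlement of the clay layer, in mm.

S_c ≈ 119 mm

Mid-depth of clay below the ground surface: z = 2.8 + 6.1/2 = 5.85 m.
Total vertical stress at mid-clay: σ_v = 18×2.8 + 18.3×3.05 = 106.22 kPa.
Pore pressure: u = 9.81×(5.85 − 0.78) = 49.737 kPa.
Initial effective stress: σ'_0 = σ_v − u = 106.22 − 49.737 = 56.483 kPa.
Stress increase at mid-clay by the 2:1 spreading method:
Δσ = qBL/((B+z)(L+z)) = 125×3.4×3.4/((3.4+5.85)(3.4+5.85)) = 16.888 kPa
Final effective stress: σ'_f = σ'_0 + Δσ = 56.483 + 16.888 = 73.371 kPa.
Normally consolidated clay, so the full stress increment lies on the virgin compression line:
S_c = C_c·H/(1+e₀)·log₁₀(σ'_f/σ'_0) = 0.32×6.1/(1+0.86)×log₁₀(73.371/56.483)
    = 1.0495 × 0.11361 = 0.1192 m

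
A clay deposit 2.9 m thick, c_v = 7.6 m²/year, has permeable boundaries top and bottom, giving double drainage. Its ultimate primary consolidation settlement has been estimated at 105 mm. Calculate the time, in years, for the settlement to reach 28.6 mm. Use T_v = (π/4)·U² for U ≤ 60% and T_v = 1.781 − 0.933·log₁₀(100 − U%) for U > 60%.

t ≈ 0.0161 years

Drainage path length: H_d = H/2 = 1.45 m (double drainage).
U = S(t)/S_ult = 28.6/105 = 0.2724.
U ≤ 60%: T_v = (π/4)·U² = (π/4)×0.27238² = 0.05827.
t = T_v·H_d²/c_v = 0.05827×1.45²/7.6 = 0.01612 years.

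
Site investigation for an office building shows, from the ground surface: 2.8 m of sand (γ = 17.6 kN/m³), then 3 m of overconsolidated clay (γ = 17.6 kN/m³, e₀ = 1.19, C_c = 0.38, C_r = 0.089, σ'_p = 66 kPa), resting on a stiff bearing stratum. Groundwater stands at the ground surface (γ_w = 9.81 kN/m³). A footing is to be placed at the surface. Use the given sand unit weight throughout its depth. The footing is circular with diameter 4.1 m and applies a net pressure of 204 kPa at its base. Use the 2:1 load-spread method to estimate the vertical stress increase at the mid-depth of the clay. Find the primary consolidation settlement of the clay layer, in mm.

Mid-depth of clay below the ground surface: z = 2.8 + 3/2 = 4.3 m.
Total vertical stress at mid-clay: σ_v = 17.6×2.8 + 17.6×1.5 = 75.68 kPa.
Pore pressure: u = 9.81×(4.3 − 0) = 42.183 kPa.
Initial effective stress: σ'_0 = σ_v − u = 75.68 − 42.183 = 33.497 kPa.
Stress increase at mid-clay by the 2:1 spreading method:
Δσ ≈ qD²/(D+z)² = 204×4.1²/(4.1+4.3)² = 48.6 kPa
Final effective stress: σ'_f = 33.497 + 48.6 = 82.097 kPa.
σ'_f = 82.097 > σ'_p = 66 kPa, so the stress path crosses the preconsolidation pressure — recompression up to σ'_p, then virgin compression beyond:
S_c = H/(1+e₀)·[C_r·log₁₀(σ'_p/σ'_0) + C_c·log₁₀(σ'_f/σ'_p)]
    = 3/2.19 × [0.089×log₁₀(66/33.497) + 0.38×log₁₀(82.097/66)]
    = 1.3699 × [0.026214 + 0.036018] = 0.08525 m

S_c ≈ 85.3 mm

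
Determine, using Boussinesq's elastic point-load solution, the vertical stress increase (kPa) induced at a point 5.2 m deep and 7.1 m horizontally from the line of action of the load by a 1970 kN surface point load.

Boussinesq vertical stress below a point load on an elastic half-space:
Δσ_z = 3P/(2πz²) · [1 + (r/z)²]^(−5/2)
r/z = 7.1/5.2 = 1.3654; [1+(r/z)²]^(−5/2) = 0.072022.
Δσ_z = 3×1970/(2π×5.2²) × 0.072022 = 34.786 × 0.072022 = 2.505 kPa

Δσ_z ≈ 2.51 kPa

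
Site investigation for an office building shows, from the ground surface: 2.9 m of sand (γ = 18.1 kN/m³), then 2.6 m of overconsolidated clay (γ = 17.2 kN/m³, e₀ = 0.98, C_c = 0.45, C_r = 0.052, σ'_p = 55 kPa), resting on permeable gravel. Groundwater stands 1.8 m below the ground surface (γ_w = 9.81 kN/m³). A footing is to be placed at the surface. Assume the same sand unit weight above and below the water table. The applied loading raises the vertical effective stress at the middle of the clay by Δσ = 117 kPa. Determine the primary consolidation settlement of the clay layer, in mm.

Mid-depth of clay below the ground surface: z = 2.9 + 2.6/2 = 4.2 m.
Total vertical stress at mid-clay: σ_v = 18.1×2.9 + 17.2×1.3 = 74.85 kPa.
Pore pressure: u = 9.81×(4.2 − 1.8) = 23.544 kPa.
Initial effective stress: σ'_0 = σ_v − u = 74.85 − 23.544 = 51.306 kPa.
Final effective stress: σ'_f = 51.306 + 117 = 168.31 kPa.
σ'_f = 168.31 > σ'_p = 55 kPa, so the stress path crosses the preconsolidation pressure — recompression up to σ'_p, then virgin compression beyond:
S_c = H/(1+e₀)·[C_r·log₁₀(σ'_p/σ'_0) + C_c·log₁₀(σ'_f/σ'_p)]
    = 2.6/1.98 × [0.052×log₁₀(55/51.306) + 0.45×log₁₀(168.31/55)]
    = 1.3131 × [0.0015701 + 0.21859] = 0.2891 m

S_c ≈ 289 mm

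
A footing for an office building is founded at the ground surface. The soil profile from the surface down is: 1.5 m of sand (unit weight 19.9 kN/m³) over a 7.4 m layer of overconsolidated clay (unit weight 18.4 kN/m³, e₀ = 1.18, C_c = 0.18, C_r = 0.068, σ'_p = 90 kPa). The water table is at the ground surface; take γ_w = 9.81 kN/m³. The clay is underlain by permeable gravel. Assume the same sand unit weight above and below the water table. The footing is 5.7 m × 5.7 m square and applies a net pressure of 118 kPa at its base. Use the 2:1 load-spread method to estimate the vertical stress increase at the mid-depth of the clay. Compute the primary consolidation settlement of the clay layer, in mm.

Mid-depth of clay below the ground surface: z = 1.5 + 7.4/2 = 5.2 m.
Total vertical stress at mid-clay: σ_v = 19.9×1.5 + 18.4×3.7 = 97.93 kPa.
Pore pressure: u = 9.81×(5.2 − 0) = 51.012 kPa.
Initial effective stress: σ'_0 = σ_v − u = 97.93 − 51.012 = 46.918 kPa.
Stress increase at mid-clay by the 2:1 spreading method:
Δσ = qBL/((B+z)(L+z)) = 118×5.7×5.7/((5.7+5.2)(5.7+5.2)) = 32.268 kPa
Final effective stress: σ'_f = 46.918 + 32.268 = 79.186 kPa.
σ'_f = 79.186 ≤ σ'_p = 90 kPa, so the clay remains overconsolidated and only the recompression index applies:
S_c = C_r·H/(1+e₀)·log₁₀(σ'_f/σ'_0) = 0.068×7.4/2.18×log₁₀(79.186/46.918)
    = 0.23083 × 0.22731 = 0.05247 m

S_c ≈ 52.5 mm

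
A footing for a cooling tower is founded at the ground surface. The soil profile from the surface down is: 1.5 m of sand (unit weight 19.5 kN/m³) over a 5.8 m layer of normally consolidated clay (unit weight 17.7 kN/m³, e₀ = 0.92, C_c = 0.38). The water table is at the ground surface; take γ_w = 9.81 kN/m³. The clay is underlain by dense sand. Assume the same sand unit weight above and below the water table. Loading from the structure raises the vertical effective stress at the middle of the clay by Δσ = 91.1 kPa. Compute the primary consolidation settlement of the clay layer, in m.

Mid-depth of clay below the ground surface: z = 1.5 + 5.8/2 = 4.4 m.
Total vertical stress at mid-clay: σ_v = 19.5×1.5 + 17.7×2.9 = 80.58 kPa.
Pore pressure: u = 9.81×(4.4 − 0) = 43.164 kPa.
Initial effective stress: σ'_0 = σ_v − u = 80.58 − 43.164 = 37.416 kPa.
Final effective stress: σ'_f = σ'_0 + Δσ = 37.416 + 91.1 = 128.52 kPa.
Normally consolidated clay, so the full stress increment lies on the virgin compression line:
S_c = C_c·H/(1+e₀)·log₁₀(σ'_f/σ'_0) = 0.38×5.8/(1+0.92)×log₁₀(128.52/37.416)
    = 1.1479 × 0.53591 = 0.6152 m

S_c ≈ 0.615 m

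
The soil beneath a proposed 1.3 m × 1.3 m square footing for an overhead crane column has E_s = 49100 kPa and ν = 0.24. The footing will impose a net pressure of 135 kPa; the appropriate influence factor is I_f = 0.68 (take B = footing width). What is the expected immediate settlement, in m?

S_e ≈ 0.00229 m

Immediate (elastic) settlement: S_e = q·B·(1−ν²)/E_s · I_f.
S_e = 135 × 1.3 × (1 − 0.24²) / 49100 × 0.68
    = 135 × 1.3 × 0.9424 / 49100 × 0.68
    = 0.002291 m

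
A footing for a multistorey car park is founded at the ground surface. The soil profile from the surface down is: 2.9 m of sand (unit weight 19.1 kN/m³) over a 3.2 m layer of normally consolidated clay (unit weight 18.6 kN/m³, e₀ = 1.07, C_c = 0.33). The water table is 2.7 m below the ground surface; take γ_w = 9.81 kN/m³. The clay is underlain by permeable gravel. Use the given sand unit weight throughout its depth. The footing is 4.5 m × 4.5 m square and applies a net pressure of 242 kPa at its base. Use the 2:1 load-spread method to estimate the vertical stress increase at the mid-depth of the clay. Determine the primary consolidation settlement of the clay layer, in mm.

Mid-depth of clay below the ground surface: z = 2.9 + 3.2/2 = 4.5 m.
Total vertical stress at mid-clay: σ_v = 19.1×2.9 + 18.6×1.6 = 85.15 kPa.
Pore pressure: u = 9.81×(4.5 − 2.7) = 17.658 kPa.
Initial effective stress: σ'_0 = σ_v − u = 85.15 − 17.658 = 67.492 kPa.
Stress increase at mid-clay by the 2:1 spreading method:
Δσ = qBL/((B+z)(L+z)) = 242×4.5×4.5/((4.5+4.5)(4.5+4.5)) = 60.5 kPa
Final effective stress: σ'_f = σ'_0 + Δσ = 67.492 + 60.5 = 127.99 kPa.
Normally consolidated clay, so the full stress increment lies on the virgin compression line:
S_c = C_c·H/(1+e₀)·log₁₀(σ'_f/σ'_0) = 0.33×3.2/(1+1.07)×log₁₀(127.99/67.492)
    = 0.51014 × 0.27792 = 0.1418 m

S_c ≈ 142 mm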